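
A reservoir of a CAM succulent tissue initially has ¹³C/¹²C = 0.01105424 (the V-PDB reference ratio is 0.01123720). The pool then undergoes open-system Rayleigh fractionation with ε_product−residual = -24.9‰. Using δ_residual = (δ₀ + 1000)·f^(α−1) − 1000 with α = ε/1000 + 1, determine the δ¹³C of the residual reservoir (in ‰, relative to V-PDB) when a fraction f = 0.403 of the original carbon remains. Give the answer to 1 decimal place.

δ₀ = (0.01105424/0.01123720 − 1)×1000 = (0.983718 − 1)×1000 = -16.282‰
α − 1 = ε/1000 = -0.0249
f^(α−1) = 0.403^(-0.0249) = 1.022888
δ_res = (-16.282 + 1000) × 1.022888 − 1000 = 1006.233 − 1000 = 6.23‰

6.2‰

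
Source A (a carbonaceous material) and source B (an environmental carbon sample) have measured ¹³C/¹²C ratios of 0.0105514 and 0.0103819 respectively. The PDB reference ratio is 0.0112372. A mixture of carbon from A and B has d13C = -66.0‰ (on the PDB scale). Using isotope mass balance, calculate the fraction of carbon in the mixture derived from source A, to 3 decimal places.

δ_A = (0.0105514/0.0112372 − 1)×1000 = (0.938971 − 1)×1000 = -61.029‰
δ_B = (0.0103819/0.0112372 − 1)×1000 = (0.923887 − 1)×1000 = -76.113‰
f_A = (δ_mix − δ_B)/(δ_A − δ_B) = (-66.0 − (-76.113))/(-61.029 − (-76.113))
f_A = 10.113 / 15.084 = 0.6705

0.670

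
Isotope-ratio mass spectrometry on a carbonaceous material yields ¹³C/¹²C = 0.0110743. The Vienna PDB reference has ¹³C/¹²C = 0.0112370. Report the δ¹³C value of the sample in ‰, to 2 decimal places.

-14.48‰

δ¹³C = (R_sample / R_standard − 1) × 1000
R_sample / R_standard = 0.0110743 / 0.0112370 = 0.985521
δ¹³C = (0.985521 − 1) × 1000 = -14.479‰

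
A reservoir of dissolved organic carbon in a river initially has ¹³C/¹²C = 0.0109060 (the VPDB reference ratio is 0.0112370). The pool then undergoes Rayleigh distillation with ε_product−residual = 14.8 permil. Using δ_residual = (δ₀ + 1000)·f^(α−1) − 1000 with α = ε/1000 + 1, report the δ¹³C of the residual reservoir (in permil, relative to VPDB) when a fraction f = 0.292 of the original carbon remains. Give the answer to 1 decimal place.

-47.0 permil

δ₀ = (0.0109060/0.0112370 − 1)×1000 = (0.970544 − 1)×1000 = -29.456 permil
α − 1 = ε/1000 = 0.0148
f^(α−1) = 0.292^(0.0148) = 0.981946
δ_res = (-29.456 + 1000) × 0.981946 − 1000 = 953.022 − 1000 = -46.98 permil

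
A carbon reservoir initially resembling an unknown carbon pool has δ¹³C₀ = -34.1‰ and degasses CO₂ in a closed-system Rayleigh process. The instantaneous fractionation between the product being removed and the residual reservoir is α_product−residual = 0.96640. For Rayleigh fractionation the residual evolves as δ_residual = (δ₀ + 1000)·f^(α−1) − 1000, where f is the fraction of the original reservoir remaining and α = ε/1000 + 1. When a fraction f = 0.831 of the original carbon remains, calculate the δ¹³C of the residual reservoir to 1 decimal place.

Rayleigh residual: δ_res = (δ₀ + 1000)·f^(α−1) − 1000
α − 1 = -0.03360
f^(α−1) = 0.831^(-0.03360) = 1.006240
δ_res = (-34.1 + 1000) × 1.006240 − 1000 = 971.927 − 1000 = -28.07‰

-28.1‰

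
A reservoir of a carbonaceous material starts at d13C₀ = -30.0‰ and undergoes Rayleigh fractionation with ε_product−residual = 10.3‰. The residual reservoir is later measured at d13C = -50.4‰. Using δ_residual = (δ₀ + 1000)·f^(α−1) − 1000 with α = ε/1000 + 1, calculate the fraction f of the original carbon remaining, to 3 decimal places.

0.127

α − 1 = ε/1000 = 0.0103
(δ_res + 1000)/(δ₀ + 1000) = (-50.4 + 1000)/(-30.0 + 1000) = 949.6/970.0 = 0.978969
f = 0.978969^(1/0.0103) = exp(ln(0.978969)/0.0103) = exp(-0.02126/0.0103)
f = exp(-2.0636) = 0.1270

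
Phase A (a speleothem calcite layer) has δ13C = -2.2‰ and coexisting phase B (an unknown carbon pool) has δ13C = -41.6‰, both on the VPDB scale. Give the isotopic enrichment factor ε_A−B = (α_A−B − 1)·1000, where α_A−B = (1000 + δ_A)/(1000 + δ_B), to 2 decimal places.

41.11‰

α_A−B = (1000 + -2.2) / (1000 + -41.6) = 997.8 / 958.4 = 1.041110
ε_A−B = (1.041110 − 1) × 1000 = 41.110‰
(The approximation ε ≈ δ_A − δ_B would give 39.4‰.)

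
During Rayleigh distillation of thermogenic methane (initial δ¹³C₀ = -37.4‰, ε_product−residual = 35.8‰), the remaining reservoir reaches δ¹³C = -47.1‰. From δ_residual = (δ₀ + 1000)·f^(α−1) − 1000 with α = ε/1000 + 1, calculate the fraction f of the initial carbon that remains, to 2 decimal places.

α − 1 = ε/1000 = 0.0358
(δ_res + 1000)/(δ₀ + 1000) = (-47.1 + 1000)/(-37.4 + 1000) = 952.9/962.6 = 0.989923
f = 0.989923^(1/0.0358) = exp(ln(0.989923)/0.0358) = exp(-0.01013/0.0358)
f = exp(-0.2829) = 0.7536

0.75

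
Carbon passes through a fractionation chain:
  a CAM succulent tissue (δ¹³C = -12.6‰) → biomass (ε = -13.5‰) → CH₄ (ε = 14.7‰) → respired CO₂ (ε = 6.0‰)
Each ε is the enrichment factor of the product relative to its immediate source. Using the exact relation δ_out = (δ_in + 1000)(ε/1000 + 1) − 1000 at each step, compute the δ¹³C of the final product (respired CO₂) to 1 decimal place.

-5.7‰

step 1: δ = (-12.60 + 1000)·(-13.5/1000 + 1) − 1000 = -25.93‰
step 2: δ = (-25.93 + 1000)·(14.7/1000 + 1) − 1000 = -11.61‰
step 3: δ = (-11.61 + 1000)·(6.0/1000 + 1) − 1000 = -5.68‰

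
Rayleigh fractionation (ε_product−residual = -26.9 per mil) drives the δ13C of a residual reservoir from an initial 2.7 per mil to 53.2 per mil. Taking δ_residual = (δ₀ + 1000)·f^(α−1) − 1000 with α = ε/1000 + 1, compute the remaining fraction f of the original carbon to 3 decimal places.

0.161

α − 1 = ε/1000 = -0.0269
(δ_res + 1000)/(δ₀ + 1000) = (53.2 + 1000)/(2.7 + 1000) = 1053.2/1002.7 = 1.050364
f = 1.050364^(1/-0.0269) = exp(ln(1.050364)/-0.0269) = exp(0.04914/-0.0269)
f = exp(-1.8266) = 0.1610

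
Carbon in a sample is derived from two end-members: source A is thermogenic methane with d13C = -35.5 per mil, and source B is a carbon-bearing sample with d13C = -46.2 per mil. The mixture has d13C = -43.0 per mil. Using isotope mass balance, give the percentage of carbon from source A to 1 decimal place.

29.9%

δ_mix = f_A·δ_A + (1 − f_A)·δ_B  ⇒  f_A = (δ_mix − δ_B)/(δ_A − δ_B)
f_A = (-43.0 − (-46.2)) / (-35.5 − (-46.2))
f_A = 3.2 / 10.7 = 0.2991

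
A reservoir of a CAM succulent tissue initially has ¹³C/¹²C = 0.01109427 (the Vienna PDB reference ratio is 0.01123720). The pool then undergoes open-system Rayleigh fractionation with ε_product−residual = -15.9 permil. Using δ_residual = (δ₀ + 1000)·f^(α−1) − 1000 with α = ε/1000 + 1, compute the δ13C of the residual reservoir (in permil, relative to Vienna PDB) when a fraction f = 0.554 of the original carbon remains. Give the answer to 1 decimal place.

-3.4 permil

δ₀ = (0.01109427/0.01123720 − 1)×1000 = (0.987281 − 1)×1000 = -12.719 permil
α − 1 = ε/1000 = -0.0159
f^(α−1) = 0.554^(-0.0159) = 1.009435
δ_res = (-12.719 + 1000) × 1.009435 − 1000 = 996.595 − 1000 = -3.40 permil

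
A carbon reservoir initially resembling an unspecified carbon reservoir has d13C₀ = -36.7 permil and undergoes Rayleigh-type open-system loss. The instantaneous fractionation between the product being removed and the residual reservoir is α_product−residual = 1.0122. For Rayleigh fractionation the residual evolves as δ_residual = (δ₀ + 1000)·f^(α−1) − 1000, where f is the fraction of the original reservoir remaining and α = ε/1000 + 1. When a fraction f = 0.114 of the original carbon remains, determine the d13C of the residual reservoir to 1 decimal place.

-61.9 permil

Rayleigh residual: δ_res = (δ₀ + 1000)·f^(α−1) − 1000
α − 1 = 0.01220
f^(α−1) = 0.114^(0.01220) = 0.973855
δ_res = (-36.7 + 1000) × 0.973855 − 1000 = 938.114 − 1000 = -61.89 permil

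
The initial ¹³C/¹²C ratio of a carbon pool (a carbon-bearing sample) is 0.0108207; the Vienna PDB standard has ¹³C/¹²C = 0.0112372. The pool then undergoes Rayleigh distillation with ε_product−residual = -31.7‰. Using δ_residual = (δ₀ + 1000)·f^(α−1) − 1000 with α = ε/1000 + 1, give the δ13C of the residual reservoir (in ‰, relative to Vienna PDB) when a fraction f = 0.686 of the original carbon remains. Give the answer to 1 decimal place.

-25.5‰

δ₀ = (0.0108207/0.0112372 − 1)×1000 = (0.962936 − 1)×1000 = -37.064‰
α − 1 = ε/1000 = -0.0317
f^(α−1) = 0.686^(-0.0317) = 1.012019
δ_res = (-37.064 + 1000) × 1.012019 − 1000 = 974.509 − 1000 = -25.49‰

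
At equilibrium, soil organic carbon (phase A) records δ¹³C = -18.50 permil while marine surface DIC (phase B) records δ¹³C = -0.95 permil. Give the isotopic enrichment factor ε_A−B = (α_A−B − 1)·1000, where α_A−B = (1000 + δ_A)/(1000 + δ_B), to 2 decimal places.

α_A−B = (1000 + -18.50) / (1000 + -0.95) = 981.50 / 999.05 = 0.982433
ε_A−B = (0.982433 − 1) × 1000 = -17.567 permil
(The approximation ε ≈ δ_A − δ_B would give -17.55 permil.)

-17.57 permil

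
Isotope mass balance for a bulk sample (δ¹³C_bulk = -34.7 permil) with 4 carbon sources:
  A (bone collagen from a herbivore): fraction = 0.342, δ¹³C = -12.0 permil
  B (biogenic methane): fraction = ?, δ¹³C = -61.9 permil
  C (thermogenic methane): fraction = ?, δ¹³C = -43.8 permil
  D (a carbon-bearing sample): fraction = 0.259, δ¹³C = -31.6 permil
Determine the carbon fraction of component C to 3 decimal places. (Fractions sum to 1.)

Let f_C and f_B be the unknown fractions; fractions sum to 1 so f_C + f_B = 0.399.
Mass balance: Σ fᵢ·δᵢ = δ_bulk ⇒ f_C·(-43.8) + f_B·(-61.9) = -34.7 − (-12.288) = -22.412
Substitute f_B = 0.399 − f_C:
f_C·(-43.8 − -61.9) = -22.412 − 0.399×(-61.9) = 2.286
f_C = 2.286 / 18.1 = 0.1263

0.126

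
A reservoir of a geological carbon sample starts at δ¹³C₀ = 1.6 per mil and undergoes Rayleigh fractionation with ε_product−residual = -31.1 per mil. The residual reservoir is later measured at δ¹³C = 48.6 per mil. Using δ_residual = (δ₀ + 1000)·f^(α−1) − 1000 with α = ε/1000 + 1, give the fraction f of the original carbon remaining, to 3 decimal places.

α − 1 = ε/1000 = -0.0311
(δ_res + 1000)/(δ₀ + 1000) = (48.6 + 1000)/(1.6 + 1000) = 1048.6/1001.6 = 1.046925
f = 1.046925^(1/-0.0311) = exp(ln(1.046925)/-0.0311) = exp(0.04586/-0.0311)
f = exp(-1.4745) = 0.2289

0.229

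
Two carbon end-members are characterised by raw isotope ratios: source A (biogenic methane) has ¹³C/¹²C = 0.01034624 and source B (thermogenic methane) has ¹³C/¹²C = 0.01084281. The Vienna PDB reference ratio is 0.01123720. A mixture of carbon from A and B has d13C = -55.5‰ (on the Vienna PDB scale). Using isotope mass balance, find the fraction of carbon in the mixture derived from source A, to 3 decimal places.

0.462

δ_A = (0.01034624/0.01123720 − 1)×1000 = (0.920713 − 1)×1000 = -79.287‰
δ_B = (0.01084281/0.01123720 − 1)×1000 = (0.964903 − 1)×1000 = -35.097‰
f_A = (δ_mix − δ_B)/(δ_A − δ_B) = (-55.5 − (-35.097))/(-79.287 − (-35.097))
f_A = -20.403 / -44.190 = 0.4617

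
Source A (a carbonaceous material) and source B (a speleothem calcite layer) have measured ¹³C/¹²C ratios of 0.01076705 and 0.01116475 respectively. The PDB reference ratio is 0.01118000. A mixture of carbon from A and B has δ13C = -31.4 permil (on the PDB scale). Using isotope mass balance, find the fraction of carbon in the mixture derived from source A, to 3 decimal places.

0.844

δ_A = (0.01076705/0.01118000 − 1)×1000 = (0.963064 − 1)×1000 = -36.936 permil
δ_B = (0.01116475/0.01118000 − 1)×1000 = (0.998636 − 1)×1000 = -1.364 permil
f_A = (δ_mix − δ_B)/(δ_A − δ_B) = (-31.4 − (-1.364))/(-36.936 − (-1.364))
f_A = -30.036 / -35.572 = 0.8444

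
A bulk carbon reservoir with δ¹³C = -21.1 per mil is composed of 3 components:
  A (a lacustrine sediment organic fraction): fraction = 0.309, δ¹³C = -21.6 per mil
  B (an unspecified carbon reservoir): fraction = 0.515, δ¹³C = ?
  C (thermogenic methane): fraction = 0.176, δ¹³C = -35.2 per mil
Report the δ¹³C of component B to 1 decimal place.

Isotope mass balance: δ_bulk = Σ fᵢ·δᵢ.
-21.1 = 0.309×(-21.6) + 0.515×δ_B + 0.176×(-35.2)
0.515·δ_B = -21.1 − (-12.870) = -8.230
δ_B = -8.230 / 0.515 = -15.98 per mil

-16.0 per mil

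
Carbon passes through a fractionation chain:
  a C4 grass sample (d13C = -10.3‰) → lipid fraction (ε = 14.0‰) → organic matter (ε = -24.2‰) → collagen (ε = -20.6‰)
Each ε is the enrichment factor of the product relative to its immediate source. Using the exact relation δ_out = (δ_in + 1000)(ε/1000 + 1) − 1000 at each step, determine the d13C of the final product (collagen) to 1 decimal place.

step 1: δ = (-10.30 + 1000)·(14.0/1000 + 1) − 1000 = 3.56‰
step 2: δ = (3.56 + 1000)·(-24.2/1000 + 1) − 1000 = -20.73‰
step 3: δ = (-20.73 + 1000)·(-20.6/1000 + 1) − 1000 = -40.90‰

-40.9‰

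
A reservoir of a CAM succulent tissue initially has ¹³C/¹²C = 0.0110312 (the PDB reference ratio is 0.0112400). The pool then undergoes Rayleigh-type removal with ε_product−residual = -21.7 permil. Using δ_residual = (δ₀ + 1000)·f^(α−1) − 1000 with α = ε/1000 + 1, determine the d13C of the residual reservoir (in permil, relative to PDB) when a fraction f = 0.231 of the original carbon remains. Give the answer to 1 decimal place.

δ₀ = (0.0110312/0.0112400 − 1)×1000 = (0.981423 − 1)×1000 = -18.577 permil
α − 1 = ε/1000 = -0.0217
f^(α−1) = 0.231^(-0.0217) = 1.032309
δ_res = (-18.577 + 1000) × 1.032309 − 1000 = 1013.132 − 1000 = 13.13 permil

13.1 permil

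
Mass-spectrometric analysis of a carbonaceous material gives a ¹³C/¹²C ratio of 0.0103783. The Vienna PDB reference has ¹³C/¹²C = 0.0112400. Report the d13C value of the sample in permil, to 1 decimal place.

-76.7 permil

d13C = (R_sample / R_standard − 1) × 1000
R_sample / R_standard = 0.0103783 / 0.0112400 = 0.923336
d13C = (0.923336 − 1) × 1000 = -76.66 permil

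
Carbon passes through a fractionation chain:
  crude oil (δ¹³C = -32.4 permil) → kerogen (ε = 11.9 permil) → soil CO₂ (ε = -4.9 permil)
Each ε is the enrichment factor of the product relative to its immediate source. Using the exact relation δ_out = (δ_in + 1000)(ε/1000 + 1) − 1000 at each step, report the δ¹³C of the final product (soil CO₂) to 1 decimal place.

step 1: δ = (-32.40 + 1000)·(11.9/1000 + 1) − 1000 = -20.89 permil
step 2: δ = (-20.89 + 1000)·(-4.9/1000 + 1) − 1000 = -25.68 permil

-25.7 permil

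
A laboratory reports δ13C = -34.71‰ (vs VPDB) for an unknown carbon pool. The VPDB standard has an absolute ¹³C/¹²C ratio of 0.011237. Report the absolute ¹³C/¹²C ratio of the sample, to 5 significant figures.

0.010847

R_sample = R_standard × (δ13C/1000 + 1)
R_sample = 0.011237 × (-34.71/1000 + 1) = 0.011237 × 0.965290
R_sample = 0.0108470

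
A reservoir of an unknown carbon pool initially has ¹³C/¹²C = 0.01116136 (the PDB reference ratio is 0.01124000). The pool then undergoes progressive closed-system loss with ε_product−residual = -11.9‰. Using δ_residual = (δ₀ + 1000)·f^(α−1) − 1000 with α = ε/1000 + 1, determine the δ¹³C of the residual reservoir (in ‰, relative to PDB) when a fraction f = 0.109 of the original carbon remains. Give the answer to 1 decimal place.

δ₀ = (0.01116136/0.01124000 − 1)×1000 = (0.993004 − 1)×1000 = -6.996‰
α − 1 = ε/1000 = -0.0119
f^(α−1) = 0.109^(-0.0119) = 1.026726
δ_res = (-6.996 + 1000) × 1.026726 − 1000 = 1019.543 − 1000 = 19.54‰

19.5‰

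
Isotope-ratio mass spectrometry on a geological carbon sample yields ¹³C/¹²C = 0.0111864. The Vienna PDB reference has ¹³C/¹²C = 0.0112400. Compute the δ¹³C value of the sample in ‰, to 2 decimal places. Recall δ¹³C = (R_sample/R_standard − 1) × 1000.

-4.77‰

δ¹³C = (R_sample / R_standard − 1) × 1000
R_sample / R_standard = 0.0111864 / 0.0112400 = 0.995231
δ¹³C = (0.995231 − 1) × 1000 = -4.769‰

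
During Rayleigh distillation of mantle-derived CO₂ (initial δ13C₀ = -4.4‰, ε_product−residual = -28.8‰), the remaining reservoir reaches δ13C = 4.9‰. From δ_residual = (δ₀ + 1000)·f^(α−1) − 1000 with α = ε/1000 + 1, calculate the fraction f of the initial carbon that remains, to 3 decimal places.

0.724

α − 1 = ε/1000 = -0.0288
(δ_res + 1000)/(δ₀ + 1000) = (4.9 + 1000)/(-4.4 + 1000) = 1004.9/995.6 = 1.009341
f = 1.009341^(1/-0.0288) = exp(ln(1.009341)/-0.0288) = exp(0.00930/-0.0288)
f = exp(-0.3228) = 0.7241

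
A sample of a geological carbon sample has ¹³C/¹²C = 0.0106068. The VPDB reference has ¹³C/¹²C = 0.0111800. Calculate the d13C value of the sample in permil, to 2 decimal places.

d13C = (R_sample / R_standard − 1) × 1000
R_sample / R_standard = 0.0106068 / 0.0111800 = 0.948730
d13C = (0.948730 − 1) × 1000 = -51.270 permil

-51.27 permil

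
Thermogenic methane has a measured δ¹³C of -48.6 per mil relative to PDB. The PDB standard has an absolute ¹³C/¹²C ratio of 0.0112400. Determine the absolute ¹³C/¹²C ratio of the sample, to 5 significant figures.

0.010694

R_sample = R_standard × (δ¹³C/1000 + 1)
R_sample = 0.0112400 × (-48.6/1000 + 1) = 0.0112400 × 0.951400
R_sample = 0.0106937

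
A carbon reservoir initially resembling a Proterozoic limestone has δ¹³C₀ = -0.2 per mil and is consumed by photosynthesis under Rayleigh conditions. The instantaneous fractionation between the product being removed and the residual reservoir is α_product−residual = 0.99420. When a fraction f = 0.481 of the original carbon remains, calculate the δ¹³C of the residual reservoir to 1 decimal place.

Rayleigh residual: δ_res = (δ₀ + 1000)·f^(α−1) − 1000
α − 1 = -0.00580
f^(α−1) = 0.481^(-0.00580) = 1.004254
δ_res = (-0.2 + 1000) × 1.004254 − 1000 = 1004.053 − 1000 = 4.05 per mil

4.1 per mil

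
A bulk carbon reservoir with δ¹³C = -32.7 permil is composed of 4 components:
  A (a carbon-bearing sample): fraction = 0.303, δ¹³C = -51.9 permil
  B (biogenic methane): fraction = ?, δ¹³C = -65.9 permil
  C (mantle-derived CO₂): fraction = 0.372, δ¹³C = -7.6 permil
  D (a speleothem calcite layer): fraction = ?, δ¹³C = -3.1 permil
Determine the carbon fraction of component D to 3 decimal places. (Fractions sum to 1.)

Let f_D and f_B be the unknown fractions; fractions sum to 1 so f_D + f_B = 0.325.
Mass balance: Σ fᵢ·δᵢ = δ_bulk ⇒ f_D·(-3.1) + f_B·(-65.9) = -32.7 − (-18.553) = -14.147
Substitute f_B = 0.325 − f_D:
f_D·(-3.1 − -65.9) = -14.147 − 0.325×(-65.9) = 7.270
f_D = 7.270 / 62.8 = 0.1158

0.116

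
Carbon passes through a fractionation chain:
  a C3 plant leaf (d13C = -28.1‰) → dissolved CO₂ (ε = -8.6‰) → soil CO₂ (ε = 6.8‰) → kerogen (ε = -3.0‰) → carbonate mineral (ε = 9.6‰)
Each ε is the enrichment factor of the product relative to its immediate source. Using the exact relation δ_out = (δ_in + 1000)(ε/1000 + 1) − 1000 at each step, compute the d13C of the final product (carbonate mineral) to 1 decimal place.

-23.5‰

step 1: δ = (-28.10 + 1000)·(-8.6/1000 + 1) − 1000 = -36.46‰
step 2: δ = (-36.46 + 1000)·(6.8/1000 + 1) − 1000 = -29.91‰
step 3: δ = (-29.91 + 1000)·(-3.0/1000 + 1) − 1000 = -32.82‰
step 4: δ = (-32.82 + 1000)·(9.6/1000 + 1) − 1000 = -23.53‰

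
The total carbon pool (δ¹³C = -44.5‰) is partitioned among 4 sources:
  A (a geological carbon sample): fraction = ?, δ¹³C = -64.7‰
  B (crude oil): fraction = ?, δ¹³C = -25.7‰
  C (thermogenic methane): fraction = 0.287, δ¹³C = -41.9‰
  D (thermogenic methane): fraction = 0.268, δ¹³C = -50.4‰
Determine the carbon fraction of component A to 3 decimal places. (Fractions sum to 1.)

0.193

Let f_A and f_B be the unknown fractions; fractions sum to 1 so f_A + f_B = 0.445.
Mass balance: Σ fᵢ·δᵢ = δ_bulk ⇒ f_A·(-64.7) + f_B·(-25.7) = -44.5 − (-25.532) = -18.968
Substitute f_B = 0.445 − f_A:
f_A·(-64.7 − -25.7) = -18.968 − 0.445×(-25.7) = -7.531
f_A = -7.531 / -39.0 = 0.1931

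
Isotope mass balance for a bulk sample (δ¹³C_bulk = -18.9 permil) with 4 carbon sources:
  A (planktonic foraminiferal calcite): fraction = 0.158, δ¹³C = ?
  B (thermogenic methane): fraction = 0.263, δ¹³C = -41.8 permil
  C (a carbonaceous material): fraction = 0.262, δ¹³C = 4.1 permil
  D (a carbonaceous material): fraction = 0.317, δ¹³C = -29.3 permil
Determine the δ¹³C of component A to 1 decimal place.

Isotope mass balance: δ_bulk = Σ fᵢ·δᵢ.
-18.9 = 0.158×δ_A + 0.263×(-41.8) + 0.262×(4.1) + 0.317×(-29.3)
0.158·δ_A = -18.9 − (-19.207) = 0.307
δ_A = 0.307 / 0.158 = 1.94 permil

1.9 permil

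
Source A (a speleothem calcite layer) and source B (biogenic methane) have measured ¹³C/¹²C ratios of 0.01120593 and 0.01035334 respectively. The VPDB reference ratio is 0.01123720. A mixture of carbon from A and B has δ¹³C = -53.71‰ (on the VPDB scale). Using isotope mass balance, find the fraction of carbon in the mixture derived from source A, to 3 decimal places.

δ_A = (0.01120593/0.01123720 − 1)×1000 = (0.997217 − 1)×1000 = -2.783‰
δ_B = (0.01035334/0.01123720 − 1)×1000 = (0.921345 − 1)×1000 = -78.655‰
f_A = (δ_mix − δ_B)/(δ_A − δ_B) = (-53.71 − (-78.655))/(-2.783 − (-78.655))
f_A = 24.945 / 75.872 = 0.3288

0.329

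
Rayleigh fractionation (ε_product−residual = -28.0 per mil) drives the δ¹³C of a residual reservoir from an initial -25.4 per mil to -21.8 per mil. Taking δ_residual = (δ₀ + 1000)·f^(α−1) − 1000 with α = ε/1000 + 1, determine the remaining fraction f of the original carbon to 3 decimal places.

α − 1 = ε/1000 = -0.0280
(δ_res + 1000)/(δ₀ + 1000) = (-21.8 + 1000)/(-25.4 + 1000) = 978.2/974.6 = 1.003694
f = 1.003694^(1/-0.0280) = exp(ln(1.003694)/-0.0280) = exp(0.00369/-0.0280)
f = exp(-0.1317) = 0.8766

0.877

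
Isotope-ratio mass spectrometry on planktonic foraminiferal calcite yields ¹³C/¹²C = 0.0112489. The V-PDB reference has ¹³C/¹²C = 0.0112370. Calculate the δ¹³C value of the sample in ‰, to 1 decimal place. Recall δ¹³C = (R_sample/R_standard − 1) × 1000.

1.1‰

δ¹³C = (R_sample / R_standard − 1) × 1000
R_sample / R_standard = 0.0112489 / 0.0112370 = 1.001059
δ¹³C = (1.001059 − 1) × 1000 = 1.06‰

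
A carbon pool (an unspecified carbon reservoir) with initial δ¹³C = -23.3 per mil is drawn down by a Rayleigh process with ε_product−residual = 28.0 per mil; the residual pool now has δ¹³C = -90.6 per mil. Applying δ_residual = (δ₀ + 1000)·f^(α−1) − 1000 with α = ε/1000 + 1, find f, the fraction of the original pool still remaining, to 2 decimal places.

α − 1 = ε/1000 = 0.0280
(δ_res + 1000)/(δ₀ + 1000) = (-90.6 + 1000)/(-23.3 + 1000) = 909.4/976.7 = 0.931095
f = 0.931095^(1/0.0280) = exp(ln(0.931095)/0.0280) = exp(-0.07139/0.0280)
f = exp(-2.5498) = 0.0781

0.08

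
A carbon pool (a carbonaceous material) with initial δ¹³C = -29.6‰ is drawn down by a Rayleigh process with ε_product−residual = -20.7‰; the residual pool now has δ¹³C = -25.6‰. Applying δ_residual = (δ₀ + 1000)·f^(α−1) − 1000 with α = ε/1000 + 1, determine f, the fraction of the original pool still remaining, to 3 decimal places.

0.820

α − 1 = ε/1000 = -0.0207
(δ_res + 1000)/(δ₀ + 1000) = (-25.6 + 1000)/(-29.6 + 1000) = 974.4/970.4 = 1.004122
f = 1.004122^(1/-0.0207) = exp(ln(1.004122)/-0.0207) = exp(0.00411/-0.0207)
f = exp(-0.1987) = 0.8198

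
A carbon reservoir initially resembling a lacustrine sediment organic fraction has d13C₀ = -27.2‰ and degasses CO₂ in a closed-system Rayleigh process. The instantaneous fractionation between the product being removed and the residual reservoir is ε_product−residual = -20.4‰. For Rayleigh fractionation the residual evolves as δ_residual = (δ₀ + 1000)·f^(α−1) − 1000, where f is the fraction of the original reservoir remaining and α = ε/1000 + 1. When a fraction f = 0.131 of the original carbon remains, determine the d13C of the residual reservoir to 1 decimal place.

Rayleigh residual: δ_res = (δ₀ + 1000)·f^(α−1) − 1000
α = ε/1000 + 1 = 0.97960, so α − 1 = -0.02040
f^(α−1) = 0.131^(-0.02040) = 1.042336
δ_res = (-27.2 + 1000) × 1.042336 − 1000 = 1013.984 − 1000 = 13.98‰

14.0‰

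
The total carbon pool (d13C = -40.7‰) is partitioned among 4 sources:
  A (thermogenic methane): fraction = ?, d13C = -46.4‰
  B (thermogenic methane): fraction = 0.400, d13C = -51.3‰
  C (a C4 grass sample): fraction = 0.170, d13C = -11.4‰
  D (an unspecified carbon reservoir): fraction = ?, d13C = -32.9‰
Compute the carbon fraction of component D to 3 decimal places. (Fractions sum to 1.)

0.127

Let f_D and f_A be the unknown fractions; fractions sum to 1 so f_D + f_A = 0.430.
Mass balance: Σ fᵢ·δᵢ = δ_bulk ⇒ f_D·(-32.9) + f_A·(-46.4) = -40.7 − (-22.458) = -18.242
Substitute f_A = 0.430 − f_D:
f_D·(-32.9 − -46.4) = -18.242 − 0.430×(-46.4) = 1.710
f_D = 1.710 / 13.5 = 0.1267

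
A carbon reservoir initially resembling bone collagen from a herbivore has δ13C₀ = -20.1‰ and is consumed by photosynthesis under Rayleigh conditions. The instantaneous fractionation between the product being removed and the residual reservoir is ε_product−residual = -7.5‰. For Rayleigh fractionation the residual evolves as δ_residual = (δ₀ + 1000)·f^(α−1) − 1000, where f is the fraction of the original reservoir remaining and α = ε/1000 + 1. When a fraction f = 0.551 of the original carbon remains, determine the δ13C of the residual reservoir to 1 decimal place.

-15.7‰

Rayleigh residual: δ_res = (δ₀ + 1000)·f^(α−1) − 1000
α = ε/1000 + 1 = 0.99250, so α − 1 = -0.00750
f^(α−1) = 0.551^(-0.00750) = 1.004480
δ_res = (-20.1 + 1000) × 1.004480 − 1000 = 984.290 − 1000 = -15.71‰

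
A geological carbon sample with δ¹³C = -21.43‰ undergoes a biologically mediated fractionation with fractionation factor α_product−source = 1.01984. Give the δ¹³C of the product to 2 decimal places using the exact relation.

-2.02‰

δ_product = (δ_source + 1000)·α − 1000
δ_product = (-21.43 + 1000) × 1.01984 − 1000
δ_product = 997.985 − 1000 = -2.015‰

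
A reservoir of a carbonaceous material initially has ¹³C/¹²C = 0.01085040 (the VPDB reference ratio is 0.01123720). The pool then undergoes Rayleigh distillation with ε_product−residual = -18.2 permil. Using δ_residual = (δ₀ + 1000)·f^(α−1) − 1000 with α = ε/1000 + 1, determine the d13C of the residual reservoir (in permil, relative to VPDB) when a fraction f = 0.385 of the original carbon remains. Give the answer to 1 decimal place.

-17.5 permil

δ₀ = (0.01085040/0.01123720 − 1)×1000 = (0.965579 − 1)×1000 = -34.421 permil
α − 1 = ε/1000 = -0.0182
f^(α−1) = 0.385^(-0.0182) = 1.017524
δ_res = (-34.421 + 1000) × 1.017524 − 1000 = 982.499 − 1000 = -17.50 permil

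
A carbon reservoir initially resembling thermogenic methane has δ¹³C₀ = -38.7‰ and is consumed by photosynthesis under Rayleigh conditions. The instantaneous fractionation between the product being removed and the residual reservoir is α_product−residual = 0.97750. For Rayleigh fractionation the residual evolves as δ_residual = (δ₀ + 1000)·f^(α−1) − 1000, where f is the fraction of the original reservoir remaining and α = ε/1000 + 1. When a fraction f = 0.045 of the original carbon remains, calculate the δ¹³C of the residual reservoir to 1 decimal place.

30.8‰

Rayleigh residual: δ_res = (δ₀ + 1000)·f^(α−1) − 1000
α − 1 = -0.02250
f^(α−1) = 0.045^(-0.02250) = 1.072266
δ_res = (-38.7 + 1000) × 1.072266 − 1000 = 1030.770 − 1000 = 30.77‰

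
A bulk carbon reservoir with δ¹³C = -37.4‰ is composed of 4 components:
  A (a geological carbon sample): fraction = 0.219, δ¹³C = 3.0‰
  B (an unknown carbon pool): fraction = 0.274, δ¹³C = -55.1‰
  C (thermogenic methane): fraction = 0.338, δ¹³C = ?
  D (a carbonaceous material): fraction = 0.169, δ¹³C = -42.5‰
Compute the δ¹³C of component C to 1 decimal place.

-46.7‰

Isotope mass balance: δ_bulk = Σ fᵢ·δᵢ.
-37.4 = 0.219×(3.0) + 0.274×(-55.1) + 0.338×δ_C + 0.169×(-42.5)
0.338·δ_C = -37.4 − (-21.623) = -15.777
δ_C = -15.777 / 0.338 = -46.68‰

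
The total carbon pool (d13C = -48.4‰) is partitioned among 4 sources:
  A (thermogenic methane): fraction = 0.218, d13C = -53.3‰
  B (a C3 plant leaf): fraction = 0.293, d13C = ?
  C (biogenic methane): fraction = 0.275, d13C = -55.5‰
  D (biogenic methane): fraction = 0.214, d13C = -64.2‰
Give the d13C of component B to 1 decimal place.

Isotope mass balance: δ_bulk = Σ fᵢ·δᵢ.
-48.4 = 0.218×(-53.3) + 0.293×δ_B + 0.275×(-55.5) + 0.214×(-64.2)
0.293·δ_B = -48.4 − (-40.621) = -7.779
δ_B = -7.779 / 0.293 = -26.55‰

-26.6‰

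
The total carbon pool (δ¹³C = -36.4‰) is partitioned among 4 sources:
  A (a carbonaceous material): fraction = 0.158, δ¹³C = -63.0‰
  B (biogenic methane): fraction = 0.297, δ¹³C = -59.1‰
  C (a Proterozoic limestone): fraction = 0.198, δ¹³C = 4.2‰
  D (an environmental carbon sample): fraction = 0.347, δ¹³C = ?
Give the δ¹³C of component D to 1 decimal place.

Isotope mass balance: δ_bulk = Σ fᵢ·δᵢ.
-36.4 = 0.158×(-63.0) + 0.297×(-59.1) + 0.198×(4.2) + 0.347×δ_D
0.347·δ_D = -36.4 − (-26.675) = -9.725
δ_D = -9.725 / 0.347 = -28.03‰

-28.0‰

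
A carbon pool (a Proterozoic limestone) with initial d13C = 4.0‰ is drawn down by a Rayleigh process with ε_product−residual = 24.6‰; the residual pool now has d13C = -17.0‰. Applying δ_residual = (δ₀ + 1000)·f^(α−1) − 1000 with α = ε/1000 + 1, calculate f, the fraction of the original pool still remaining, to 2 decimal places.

α − 1 = ε/1000 = 0.0246
(δ_res + 1000)/(δ₀ + 1000) = (-17.0 + 1000)/(4.0 + 1000) = 983.0/1004.0 = 0.979084
f = 0.979084^(1/0.0246) = exp(ln(0.979084)/0.0246) = exp(-0.02114/0.0246)
f = exp(-0.8593) = 0.4235

0.42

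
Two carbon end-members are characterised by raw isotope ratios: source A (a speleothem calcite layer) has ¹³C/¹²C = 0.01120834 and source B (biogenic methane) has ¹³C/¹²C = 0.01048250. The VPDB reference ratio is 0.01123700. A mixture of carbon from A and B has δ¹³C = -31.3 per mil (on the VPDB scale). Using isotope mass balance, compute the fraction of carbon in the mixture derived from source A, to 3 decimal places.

0.555

δ_A = (0.01120834/0.01123700 − 1)×1000 = (0.997449 − 1)×1000 = -2.551 per mil
δ_B = (0.01048250/0.01123700 − 1)×1000 = (0.932856 − 1)×1000 = -67.144 per mil
f_A = (δ_mix − δ_B)/(δ_A − δ_B) = (-31.3 − (-67.144))/(-2.551 − (-67.144))
f_A = 35.844 / 64.594 = 0.5549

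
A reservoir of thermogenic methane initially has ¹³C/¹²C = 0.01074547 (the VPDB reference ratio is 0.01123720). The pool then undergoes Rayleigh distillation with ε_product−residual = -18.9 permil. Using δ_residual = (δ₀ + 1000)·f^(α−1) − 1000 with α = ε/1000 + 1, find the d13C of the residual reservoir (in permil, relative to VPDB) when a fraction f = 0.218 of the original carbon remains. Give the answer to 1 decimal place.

-15.8 permil

δ₀ = (0.01074547/0.01123720 − 1)×1000 = (0.956241 − 1)×1000 = -43.759 permil
α − 1 = ε/1000 = -0.0189
f^(α−1) = 0.218^(-0.0189) = 1.029208
δ_res = (-43.759 + 1000) × 1.029208 − 1000 = 984.171 − 1000 = -15.83 permil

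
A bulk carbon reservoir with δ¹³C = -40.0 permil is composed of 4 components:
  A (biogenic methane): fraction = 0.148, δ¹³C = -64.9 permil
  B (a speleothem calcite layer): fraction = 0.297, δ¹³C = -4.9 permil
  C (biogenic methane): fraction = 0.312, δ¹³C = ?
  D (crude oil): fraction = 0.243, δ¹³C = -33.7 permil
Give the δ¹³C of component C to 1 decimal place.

-66.5 permil

Isotope mass balance: δ_bulk = Σ fᵢ·δᵢ.
-40.0 = 0.148×(-64.9) + 0.297×(-4.9) + 0.312×δ_C + 0.243×(-33.7)
0.312·δ_C = -40.0 − (-19.250) = -20.750
δ_C = -20.750 / 0.312 = -66.51 permil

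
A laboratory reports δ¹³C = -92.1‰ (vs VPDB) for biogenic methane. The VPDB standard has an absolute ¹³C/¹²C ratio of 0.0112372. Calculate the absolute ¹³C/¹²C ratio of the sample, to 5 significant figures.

0.010202

R_sample = R_standard × (δ¹³C/1000 + 1)
R_sample = 0.0112372 × (-92.1/1000 + 1) = 0.0112372 × 0.907900
R_sample = 0.0102023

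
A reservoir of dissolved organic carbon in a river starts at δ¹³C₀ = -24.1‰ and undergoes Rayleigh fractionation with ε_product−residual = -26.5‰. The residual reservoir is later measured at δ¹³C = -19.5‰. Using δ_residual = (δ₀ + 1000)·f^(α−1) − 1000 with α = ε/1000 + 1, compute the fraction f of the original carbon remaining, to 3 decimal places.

α − 1 = ε/1000 = -0.0265
(δ_res + 1000)/(δ₀ + 1000) = (-19.5 + 1000)/(-24.1 + 1000) = 980.5/975.9 = 1.004714
f = 1.004714^(1/-0.0265) = exp(ln(1.004714)/-0.0265) = exp(0.00470/-0.0265)
f = exp(-0.1775) = 0.8374

0.837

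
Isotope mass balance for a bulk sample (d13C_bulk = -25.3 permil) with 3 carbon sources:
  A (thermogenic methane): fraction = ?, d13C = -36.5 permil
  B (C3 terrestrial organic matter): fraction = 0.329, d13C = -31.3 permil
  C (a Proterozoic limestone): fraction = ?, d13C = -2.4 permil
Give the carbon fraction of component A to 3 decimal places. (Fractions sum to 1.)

0.393

Let f_A and f_C be the unknown fractions; fractions sum to 1 so f_A + f_C = 0.671.
Mass balance: Σ fᵢ·δᵢ = δ_bulk ⇒ f_A·(-36.5) + f_C·(-2.4) = -25.3 − (-10.298) = -15.002
Substitute f_C = 0.671 − f_A:
f_A·(-36.5 − -2.4) = -15.002 − 0.671×(-2.4) = -13.392
f_A = -13.392 / -34.1 = 0.3927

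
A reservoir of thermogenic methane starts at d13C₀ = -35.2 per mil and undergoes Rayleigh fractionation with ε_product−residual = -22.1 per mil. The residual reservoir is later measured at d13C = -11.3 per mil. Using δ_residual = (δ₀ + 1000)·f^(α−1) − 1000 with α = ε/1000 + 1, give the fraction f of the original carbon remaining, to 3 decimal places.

0.330

α − 1 = ε/1000 = -0.0221
(δ_res + 1000)/(δ₀ + 1000) = (-11.3 + 1000)/(-35.2 + 1000) = 988.7/964.8 = 1.024772
f = 1.024772^(1/-0.0221) = exp(ln(1.024772)/-0.0221) = exp(0.02447/-0.0221)
f = exp(-1.1072) = 0.3305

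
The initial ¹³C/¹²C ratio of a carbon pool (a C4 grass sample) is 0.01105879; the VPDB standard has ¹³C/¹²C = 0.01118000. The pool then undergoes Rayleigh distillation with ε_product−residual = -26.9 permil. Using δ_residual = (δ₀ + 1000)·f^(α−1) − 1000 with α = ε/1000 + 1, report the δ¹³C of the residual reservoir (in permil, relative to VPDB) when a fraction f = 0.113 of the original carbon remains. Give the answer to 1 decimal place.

δ₀ = (0.01105879/0.01118000 − 1)×1000 = (0.989158 − 1)×1000 = -10.842 permil
α − 1 = ε/1000 = -0.0269
f^(α−1) = 0.113^(-0.0269) = 1.060406
δ_res = (-10.842 + 1000) × 1.060406 − 1000 = 1048.909 − 1000 = 48.91 permil

48.9 permil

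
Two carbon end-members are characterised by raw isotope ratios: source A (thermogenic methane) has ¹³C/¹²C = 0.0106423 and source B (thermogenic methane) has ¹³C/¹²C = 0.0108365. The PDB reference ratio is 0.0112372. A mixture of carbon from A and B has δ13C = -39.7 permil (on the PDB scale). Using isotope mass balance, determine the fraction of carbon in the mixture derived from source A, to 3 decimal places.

δ_A = (0.0106423/0.0112372 − 1)×1000 = (0.947060 − 1)×1000 = -52.940 permil
δ_B = (0.0108365/0.0112372 − 1)×1000 = (0.964342 − 1)×1000 = -35.658 permil
f_A = (δ_mix − δ_B)/(δ_A − δ_B) = (-39.7 − (-35.658))/(-52.940 − (-35.658))
f_A = -4.042 / -17.282 = 0.2339

0.234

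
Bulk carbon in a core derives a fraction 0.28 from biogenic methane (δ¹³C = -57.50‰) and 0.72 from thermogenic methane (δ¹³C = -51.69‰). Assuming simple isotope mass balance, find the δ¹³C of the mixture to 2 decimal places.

δ_mix = f_A·δ_A + f_B·δ_B
δ_mix = 0.28 × (-57.50) + 0.72 × (-51.69)
δ_mix = -16.100 + -37.217 = -53.317‰

-53.32‰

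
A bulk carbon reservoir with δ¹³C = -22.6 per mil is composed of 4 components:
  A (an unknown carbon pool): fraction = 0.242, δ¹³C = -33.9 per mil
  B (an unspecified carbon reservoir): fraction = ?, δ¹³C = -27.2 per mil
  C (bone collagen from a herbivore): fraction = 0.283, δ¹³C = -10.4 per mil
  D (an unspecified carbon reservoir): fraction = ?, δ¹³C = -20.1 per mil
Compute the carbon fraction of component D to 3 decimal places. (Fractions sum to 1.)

Let f_D and f_B be the unknown fractions; fractions sum to 1 so f_D + f_B = 0.475.
Mass balance: Σ fᵢ·δᵢ = δ_bulk ⇒ f_D·(-20.1) + f_B·(-27.2) = -22.6 − (-11.147) = -11.453
Substitute f_B = 0.475 − f_D:
f_D·(-20.1 − -27.2) = -11.453 − 0.475×(-27.2) = 1.467
f_D = 1.467 / 7.1 = 0.2066

0.207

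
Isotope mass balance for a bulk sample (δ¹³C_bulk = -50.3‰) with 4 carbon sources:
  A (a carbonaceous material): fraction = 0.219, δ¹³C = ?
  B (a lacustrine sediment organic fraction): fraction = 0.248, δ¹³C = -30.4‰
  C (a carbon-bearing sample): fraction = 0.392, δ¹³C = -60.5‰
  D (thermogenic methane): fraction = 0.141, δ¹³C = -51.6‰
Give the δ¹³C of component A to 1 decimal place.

Isotope mass balance: δ_bulk = Σ fᵢ·δᵢ.
-50.3 = 0.219×δ_A + 0.248×(-30.4) + 0.392×(-60.5) + 0.141×(-51.6)
0.219·δ_A = -50.3 − (-38.531) = -11.769
δ_A = -11.769 / 0.219 = -53.74‰

-53.7‰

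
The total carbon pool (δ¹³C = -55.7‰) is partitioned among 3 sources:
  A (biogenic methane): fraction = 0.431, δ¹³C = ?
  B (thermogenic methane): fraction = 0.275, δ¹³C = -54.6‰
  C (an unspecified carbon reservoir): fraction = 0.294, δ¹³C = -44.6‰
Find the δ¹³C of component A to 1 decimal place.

-64.0‰

Isotope mass balance: δ_bulk = Σ fᵢ·δᵢ.
-55.7 = 0.431×δ_A + 0.275×(-54.6) + 0.294×(-44.6)
0.431·δ_A = -55.7 − (-28.127) = -27.573
δ_A = -27.573 / 0.431 = -63.97‰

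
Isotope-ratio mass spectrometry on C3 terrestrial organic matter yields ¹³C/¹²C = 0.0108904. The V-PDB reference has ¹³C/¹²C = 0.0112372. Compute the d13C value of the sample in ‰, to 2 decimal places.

-30.86‰

d13C = (R_sample / R_standard − 1) × 1000
R_sample / R_standard = 0.0108904 / 0.0112372 = 0.969138
d13C = (0.969138 − 1) × 1000 = -30.862‰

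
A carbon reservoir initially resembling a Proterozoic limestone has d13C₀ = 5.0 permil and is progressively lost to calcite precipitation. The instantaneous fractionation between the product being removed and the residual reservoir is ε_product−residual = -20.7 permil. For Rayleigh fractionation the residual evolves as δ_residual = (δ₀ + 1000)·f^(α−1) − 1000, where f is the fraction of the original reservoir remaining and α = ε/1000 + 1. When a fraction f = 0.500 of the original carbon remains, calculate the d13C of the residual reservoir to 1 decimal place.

Rayleigh residual: δ_res = (δ₀ + 1000)·f^(α−1) − 1000
α = ε/1000 + 1 = 0.97930, so α − 1 = -0.02070
f^(α−1) = 0.500^(-0.02070) = 1.014452
δ_res = (5.0 + 1000) × 1.014452 − 1000 = 1019.524 − 1000 = 19.52 permil

19.5 permil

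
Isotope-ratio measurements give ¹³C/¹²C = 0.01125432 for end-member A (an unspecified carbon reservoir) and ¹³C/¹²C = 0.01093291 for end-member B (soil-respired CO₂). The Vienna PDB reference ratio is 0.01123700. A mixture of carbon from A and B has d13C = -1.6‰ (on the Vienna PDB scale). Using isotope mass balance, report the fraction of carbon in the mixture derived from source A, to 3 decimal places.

0.890

δ_A = (0.01125432/0.01123700 − 1)×1000 = (1.001541 − 1)×1000 = 1.541‰
δ_B = (0.01093291/0.01123700 − 1)×1000 = (0.972939 − 1)×1000 = -27.061‰
f_A = (δ_mix − δ_B)/(δ_A − δ_B) = (-1.6 − (-27.061))/(1.541 − (-27.061))
f_A = 25.461 / 28.603 = 0.8902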